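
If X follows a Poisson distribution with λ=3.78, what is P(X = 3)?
0.205443

We have X ~ Poisson(λ=3.78).

For a Poisson distribution, the PMF gives us the probability of each outcome.

Using the PMF formula:
P(X = 3) = 0.205443

Rounded to 4 decimal places: 0.2054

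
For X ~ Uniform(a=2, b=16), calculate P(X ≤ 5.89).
0.277857

We have X ~ Uniform(a=2, b=16).

The CDF gives us P(X ≤ k).

Using the CDF:
P(X ≤ 5.89) = 0.277857

This means there's approximately a 27.8% chance that X is at most 5.89.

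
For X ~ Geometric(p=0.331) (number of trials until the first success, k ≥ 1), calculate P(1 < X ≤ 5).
0.534992

We have X ~ Geometric(p=0.331) (number of trials until the first success, k ≥ 1).

To find P(1 < X ≤ 5), we use:
P(1 < X ≤ 5) = P(X ≤ 5) - P(X ≤ 1)
                 = F(5) - F(1)
                 = 0.865992 - 0.331000
                 = 0.534992

So there's approximately a 53.5% chance that X falls in this range.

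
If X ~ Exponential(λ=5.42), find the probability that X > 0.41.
0.108370

We have X ~ Exponential(λ=5.42).

P(X > 0.41) = 1 - P(X ≤ 0.41)
                = 1 - F(0.41)
                = 1 - 0.891630
                = 0.108370

So there's approximately a 10.8% chance that X exceeds 0.41.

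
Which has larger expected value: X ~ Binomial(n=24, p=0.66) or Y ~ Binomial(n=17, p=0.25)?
X has larger mean (15.8400 > 4.2500)

Compute the expected value for each distribution:

X ~ Binomial(n=24, p=0.66):
E[X] = 15.8400

Y ~ Binomial(n=17, p=0.25):
E[Y] = 4.2500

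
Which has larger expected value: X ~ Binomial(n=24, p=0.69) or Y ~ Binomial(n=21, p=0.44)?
X has larger mean (16.5600 > 9.2400)

Compute the expected value for each distribution:

X ~ Binomial(n=24, p=0.69):
E[X] = 16.5600

Y ~ Binomial(n=21, p=0.44):
E[Y] = 9.2400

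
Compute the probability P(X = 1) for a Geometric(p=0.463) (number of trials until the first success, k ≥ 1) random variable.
0.463000

We have X ~ Geometric(p=0.463) (number of trials until the first success, k ≥ 1).

For a Geometric distribution, the PMF gives us the probability of each outcome.

Using the PMF formula:
P(X = 1) = 0.463000

Rounded to 4 decimal places: 0.4630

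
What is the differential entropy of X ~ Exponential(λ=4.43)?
-0.4884 nats

We have X ~ Exponential(λ=4.43).

The differential entropy measures the uncertainty or information content of the distribution.

For an Exponential distribution with λ=4.43:
h(X) = -0.4884 nats

(In bits, this would be -0.7046 bits.)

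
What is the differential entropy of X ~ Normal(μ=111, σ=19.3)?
4.3790 nats

We have X ~ Normal(μ=111, σ=19.3).

The differential entropy measures the uncertainty or information content of the distribution.

For a Normal distribution with μ=111, σ=19.3:
h(X) = 4.3790 nats

(In bits, this would be 6.3176 bits.)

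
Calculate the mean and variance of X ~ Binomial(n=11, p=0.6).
E[X] = 6.6000, Var(X) = 2.6400

We have X ~ Binomial(n=11, p=0.6).

For a Binomial distribution with n=11, p=0.6:

Expected value:
E[X] = 6.6000

Variance:
Var(X) = 2.6400

Standard deviation:
σ = √Var(X) = 1.6248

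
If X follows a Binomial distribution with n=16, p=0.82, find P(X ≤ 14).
0.811457

We have X ~ Binomial(n=16, p=0.82).

The CDF gives us P(X ≤ k).

Using the CDF:
P(X ≤ 14) = 0.811457

This means there's approximately a 81.1% chance that X is at most 14.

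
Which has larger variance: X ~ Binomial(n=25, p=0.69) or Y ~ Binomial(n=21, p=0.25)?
X has larger variance (5.3475 > 3.9375)

Compute the variance for each distribution:

X ~ Binomial(n=25, p=0.69):
Var(X) = 5.3475

Y ~ Binomial(n=21, p=0.25):
Var(Y) = 3.9375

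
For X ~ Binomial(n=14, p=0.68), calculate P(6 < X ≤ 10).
0.657402

We have X ~ Binomial(n=14, p=0.68).

To find P(6 < X ≤ 10), we use:
P(6 < X ≤ 10) = P(X ≤ 10) - P(X ≤ 6)
                 = F(10) - F(6)
                 = 0.703162 - 0.045760
                 = 0.657402

So there's approximately a 65.7% chance that X falls in this range.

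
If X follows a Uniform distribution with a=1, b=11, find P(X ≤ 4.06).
0.306000

We have X ~ Uniform(a=1, b=11).

The CDF gives us P(X ≤ k).

Using the CDF:
P(X ≤ 4.06) = 0.306000

This means there's approximately a 30.6% chance that X is at most 4.06.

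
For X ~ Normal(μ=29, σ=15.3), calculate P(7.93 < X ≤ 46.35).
0.787363

We have X ~ Normal(μ=29, σ=15.3).

To find P(7.93 < X ≤ 46.35), we use:
P(7.93 < X ≤ 46.35) = P(X ≤ 46.35) - P(X ≤ 7.93)
                 = F(46.35) - F(7.93)
                 = 0.871600 - 0.084237
                 = 0.787363

So there's approximately a 78.7% chance that X falls in this range.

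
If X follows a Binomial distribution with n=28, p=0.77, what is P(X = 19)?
0.086728

We have X ~ Binomial(n=28, p=0.77).

For a Binomial distribution, the PMF gives us the probability of each outcome.

Using the PMF formula:
P(X = 19) = 0.086728

Rounded to 4 decimal places: 0.0867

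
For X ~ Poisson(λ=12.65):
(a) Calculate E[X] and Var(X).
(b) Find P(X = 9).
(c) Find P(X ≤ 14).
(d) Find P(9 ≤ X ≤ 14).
(a) E[X] = 12.6500, Var(X) = 12.6500
(b) P(X = 9) = 0.073321
(c) P(X ≤ 14) = 0.710325
(d) P(9 ≤ X ≤ 14) = 0.593452

We have X ~ Poisson(λ=12.65).

(a) Moments:
E[X] = 12.6500
Var(X) = 12.6500
σ = √Var(X) = 3.5567

(b) Point probability using PMF:
P(X = 9) = 0.073321

(c) Cumulative probability using CDF:
P(X ≤ 14) = F(14) = 0.710325

(d) Range probability:
P(9 ≤ X ≤ 14) = P(X ≤ 14) - P(X ≤ 8)
                   = F(14) - F(8)
                   = 0.710325 - 0.116873
                   = 0.593452

This means approximately 59.3% of outcomes fall in the interval [9, 14].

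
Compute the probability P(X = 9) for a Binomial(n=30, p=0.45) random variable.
0.038202

We have X ~ Binomial(n=30, p=0.45).

For a Binomial distribution, the PMF gives us the probability of each outcome.

Using the PMF formula:
P(X = 9) = 0.038202

Rounded to 4 decimal places: 0.0382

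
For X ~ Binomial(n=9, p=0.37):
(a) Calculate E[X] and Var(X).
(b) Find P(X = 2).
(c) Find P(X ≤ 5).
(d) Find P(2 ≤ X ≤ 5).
(a) E[X] = 3.3300, Var(X) = 2.0979
(b) P(X = 2) = 0.194129
(c) P(X ≤ 5) = 0.930424
(d) P(2 ≤ X ≤ 5) = 0.832154

We have X ~ Binomial(n=9, p=0.37).

(a) Moments:
E[X] = 3.3300
Var(X) = 2.0979
σ = √Var(X) = 1.4484

(b) Point probability using PMF:
P(X = 2) = 0.194129

(c) Cumulative probability using CDF:
P(X ≤ 5) = F(5) = 0.930424

(d) Range probability:
P(2 ≤ X ≤ 5) = P(X ≤ 5) - P(X ≤ 1)
                   = F(5) - F(1)
                   = 0.930424 - 0.098270
                   = 0.832154

This means approximately 83.2% of outcomes fall in the interval [2, 5].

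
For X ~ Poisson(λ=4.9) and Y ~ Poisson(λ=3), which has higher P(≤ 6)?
Y has higher probability (P(Y ≤ 6) = 0.9665 > P(X ≤ 6) = 0.7767)

Compute P(≤ 6) for each distribution:

X ~ Poisson(λ=4.9):
P(X ≤ 6) = 0.7767

Y ~ Poisson(λ=3):
P(Y ≤ 6) = 0.9665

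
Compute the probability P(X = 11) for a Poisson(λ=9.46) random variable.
0.105979

We have X ~ Poisson(λ=9.46).

For a Poisson distribution, the PMF gives us the probability of each outcome.

Using the PMF formula:
P(X = 11) = 0.105979

Rounded to 4 decimal places: 0.1060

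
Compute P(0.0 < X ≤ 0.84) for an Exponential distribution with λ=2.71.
0.897347

We have X ~ Exponential(λ=2.71).

To find P(0.0 < X ≤ 0.84), we use:
P(0.0 < X ≤ 0.84) = P(X ≤ 0.84) - P(X ≤ 0.0)
                 = F(0.84) - F(0.0)
                 = 0.897347 - 0.000000
                 = 0.897347

So there's approximately a 89.7% chance that X falls in this range.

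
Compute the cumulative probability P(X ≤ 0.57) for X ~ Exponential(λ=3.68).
0.877249

We have X ~ Exponential(λ=3.68).

The CDF gives us P(X ≤ k).

Using the CDF:
P(X ≤ 0.57) = 0.877249

This means there's approximately a 87.7% chance that X is at most 0.57.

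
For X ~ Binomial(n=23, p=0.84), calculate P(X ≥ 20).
0.485894

We have X ~ Binomial(n=23, p=0.84).

For discrete distributions, P(X ≥ 20) = 1 - P(X ≤ 19).

P(X ≤ 19) = 0.514106
P(X ≥ 20) = 1 - 0.514106 = 0.485894

So there's approximately a 48.6% chance that X is at least 20.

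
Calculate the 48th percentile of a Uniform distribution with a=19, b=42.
30.0400

We have X ~ Uniform(a=19, b=42).

We want to find x such that P(X ≤ x) = 0.48.

This is the 48th percentile, which means 48% of values fall below this point.

Using the inverse CDF (quantile function):
x = F⁻¹(0.48) = 30.0400

Verification: P(X ≤ 30.0400) = 0.48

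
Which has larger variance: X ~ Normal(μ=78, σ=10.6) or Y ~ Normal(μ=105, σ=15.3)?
Y has larger variance (234.0900 > 112.3600)

Compute the variance for each distribution:

X ~ Normal(μ=78, σ=10.6):
Var(X) = 112.3600

Y ~ Normal(μ=105, σ=15.3):
Var(Y) = 234.0900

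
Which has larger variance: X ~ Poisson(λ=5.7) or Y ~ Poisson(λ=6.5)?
Y has larger variance (6.5000 > 5.7000)

Compute the variance for each distribution:

X ~ Poisson(λ=5.7):
Var(X) = 5.7000

Y ~ Poisson(λ=6.5):
Var(Y) = 6.5000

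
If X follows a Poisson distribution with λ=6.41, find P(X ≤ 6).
0.540744

We have X ~ Poisson(λ=6.41).

The CDF gives us P(X ≤ k).

Using the CDF:
P(X ≤ 6) = 0.540744

This means there's approximately a 54.1% chance that X is at most 6.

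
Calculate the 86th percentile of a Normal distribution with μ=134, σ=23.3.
159.1714

We have X ~ Normal(μ=134, σ=23.3).

We want to find x such that P(X ≤ x) = 0.86.

This is the 86th percentile, which means 86% of values fall below this point.

Using the inverse CDF (quantile function):
x = F⁻¹(0.86) = 159.1714

Verification: P(X ≤ 159.1714) = 0.86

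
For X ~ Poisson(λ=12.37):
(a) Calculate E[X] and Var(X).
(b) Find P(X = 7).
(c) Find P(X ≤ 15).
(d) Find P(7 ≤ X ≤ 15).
(a) E[X] = 12.3700, Var(X) = 12.3700
(b) P(X = 7) = 0.037319
(c) P(X ≤ 15) = 0.816420
(d) P(7 ≤ X ≤ 15) = 0.779197

We have X ~ Poisson(λ=12.37).

(a) Moments:
E[X] = 12.3700
Var(X) = 12.3700
σ = √Var(X) = 3.5171

(b) Point probability using PMF:
P(X = 7) = 0.037319

(c) Cumulative probability using CDF:
P(X ≤ 15) = F(15) = 0.816420

(d) Range probability:
P(7 ≤ X ≤ 15) = P(X ≤ 15) - P(X ≤ 6)
                   = F(15) - F(6)
                   = 0.816420 - 0.037223
                   = 0.779197

This means approximately 77.9% of outcomes fall in the interval [7, 15].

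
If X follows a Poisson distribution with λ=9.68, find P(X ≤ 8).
0.369977

We have X ~ Poisson(λ=9.68).

The CDF gives us P(X ≤ k).

Using the CDF:
P(X ≤ 8) = 0.369977

This means there's approximately a 37.0% chance that X is at most 8.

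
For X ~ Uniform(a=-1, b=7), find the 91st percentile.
6.2800

We have X ~ Uniform(a=-1, b=7).

We want to find x such that P(X ≤ x) = 0.91.

This is the 91st percentile, which means 91% of values fall below this point.

Using the inverse CDF (quantile function):
x = F⁻¹(0.91) = 6.2800

Verification: P(X ≤ 6.2800) = 0.91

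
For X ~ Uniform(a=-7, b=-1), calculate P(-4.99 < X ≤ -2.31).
0.446667

We have X ~ Uniform(a=-7, b=-1).

To find P(-4.99 < X ≤ -2.31), we use:
P(-4.99 < X ≤ -2.31) = P(X ≤ -2.31) - P(X ≤ -4.99)
                 = F(-2.31) - F(-4.99)
                 = 0.781667 - 0.335000
                 = 0.446667

So there's approximately a 44.7% chance that X falls in this range.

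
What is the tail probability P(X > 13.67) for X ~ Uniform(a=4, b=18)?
0.309286

We have X ~ Uniform(a=4, b=18).

P(X > 13.67) = 1 - P(X ≤ 13.67)
                = 1 - F(13.67)
                = 1 - 0.690714
                = 0.309286

So there's approximately a 30.9% chance that X exceeds 13.67.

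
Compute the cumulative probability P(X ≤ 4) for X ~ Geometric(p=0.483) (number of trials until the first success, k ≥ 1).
0.928557

We have X ~ Geometric(p=0.483) (number of trials until the first success, k ≥ 1).

The CDF gives us P(X ≤ k).

Using the CDF:
P(X ≤ 4) = 0.928557

This means there's approximately a 92.9% chance that X is at most 4.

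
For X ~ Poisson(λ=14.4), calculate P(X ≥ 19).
0.140793

We have X ~ Poisson(λ=14.4).

For discrete distributions, P(X ≥ 19) = 1 - P(X ≤ 18).

P(X ≤ 18) = 0.859207
P(X ≥ 19) = 1 - 0.859207 = 0.140793

So there's approximately a 14.1% chance that X is at least 19.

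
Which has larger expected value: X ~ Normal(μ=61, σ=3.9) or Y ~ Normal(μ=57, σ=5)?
X has larger mean (61.0000 > 57.0000)

Compute the expected value for each distribution:

X ~ Normal(μ=61, σ=3.9):
E[X] = 61.0000

Y ~ Normal(μ=57, σ=5):
E[Y] = 57.0000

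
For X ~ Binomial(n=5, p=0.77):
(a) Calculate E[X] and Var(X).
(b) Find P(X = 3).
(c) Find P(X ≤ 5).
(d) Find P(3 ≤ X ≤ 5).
(a) E[X] = 3.8500, Var(X) = 0.8855
(b) P(X = 3) = 0.241506
(c) P(X ≤ 5) = 1.000000
(d) P(3 ≤ X ≤ 5) = 0.916444

We have X ~ Binomial(n=5, p=0.77).

(a) Moments:
E[X] = 3.8500
Var(X) = 0.8855
σ = √Var(X) = 0.9410

(b) Point probability using PMF:
P(X = 3) = 0.241506

(c) Cumulative probability using CDF:
P(X ≤ 5) = F(5) = 1.000000

(d) Range probability:
P(3 ≤ X ≤ 5) = P(X ≤ 5) - P(X ≤ 2)
                   = F(5) - F(2)
                   = 1.000000 - 0.083556
                   = 0.916444

This means approximately 91.6% of outcomes fall in the interval [3, 5].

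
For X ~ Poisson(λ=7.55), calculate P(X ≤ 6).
0.371353

We have X ~ Poisson(λ=7.55).

The CDF gives us P(X ≤ k).

Using the CDF:
P(X ≤ 6) = 0.371353

This means there's approximately a 37.1% chance that X is at most 6.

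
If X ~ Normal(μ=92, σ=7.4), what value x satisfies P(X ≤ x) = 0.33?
88.7446

We have X ~ Normal(μ=92, σ=7.4).

We want to find x such that P(X ≤ x) = 0.33.

This is the 33rd percentile, which means 33% of values fall below this point.

Using the inverse CDF (quantile function):
x = F⁻¹(0.33) = 88.7446

Verification: P(X ≤ 88.7446) = 0.33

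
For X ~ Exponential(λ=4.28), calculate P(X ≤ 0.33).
0.756442

We have X ~ Exponential(λ=4.28).

The CDF gives us P(X ≤ k).

Using the CDF:
P(X ≤ 0.33) = 0.756442

This means there's approximately a 75.6% chance that X is at most 0.33.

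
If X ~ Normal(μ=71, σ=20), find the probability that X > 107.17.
0.035264

We have X ~ Normal(μ=71, σ=20).

P(X > 107.17) = 1 - P(X ≤ 107.17)
                = 1 - F(107.17)
                = 1 - 0.964736
                = 0.035264

So there's approximately a 3.5% chance that X exceeds 107.17.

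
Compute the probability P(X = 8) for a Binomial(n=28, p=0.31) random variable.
0.158625

We have X ~ Binomial(n=28, p=0.31).

For a Binomial distribution, the PMF gives us the probability of each outcome.

Using the PMF formula:
P(X = 8) = 0.158625

Rounded to 4 decimal places: 0.1586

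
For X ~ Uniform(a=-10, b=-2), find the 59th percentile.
-5.2800

We have X ~ Uniform(a=-10, b=-2).

We want to find x such that P(X ≤ x) = 0.59.

This is the 59th percentile, which means 59% of values fall below this point.

Using the inverse CDF (quantile function):
x = F⁻¹(0.59) = -5.2800

Verification: P(X ≤ -5.2800) = 0.59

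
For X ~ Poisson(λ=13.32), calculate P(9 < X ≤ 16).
0.665958

We have X ~ Poisson(λ=13.32).

To find P(9 < X ≤ 16), we use:
P(9 < X ≤ 16) = P(X ≤ 16) - P(X ≤ 9)
                 = F(16) - F(9)
                 = 0.811658 - 0.145700
                 = 0.665958

So there's approximately a 66.6% chance that X falls in this range.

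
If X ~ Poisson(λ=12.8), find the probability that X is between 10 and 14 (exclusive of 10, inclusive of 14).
0.426130

We have X ~ Poisson(λ=12.8).

To find P(10 < X ≤ 14), we use:
P(10 < X ≤ 14) = P(X ≤ 14) - P(X ≤ 10)
                 = F(14) - F(10)
                 = 0.695381 - 0.269251
                 = 0.426130

So there's approximately a 42.6% chance that X falls in this range.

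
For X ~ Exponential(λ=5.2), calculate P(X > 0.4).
0.124930

We have X ~ Exponential(λ=5.2).

P(X > 0.4) = 1 - P(X ≤ 0.4)
                = 1 - F(0.4)
                = 1 - 0.875070
                = 0.124930

So there's approximately a 12.5% chance that X exceeds 0.4.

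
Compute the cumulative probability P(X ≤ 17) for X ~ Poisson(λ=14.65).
0.777790

We have X ~ Poisson(λ=14.65).

The CDF gives us P(X ≤ k).

Using the CDF:
P(X ≤ 17) = 0.777790

This means there's approximately a 77.8% chance that X is at most 17.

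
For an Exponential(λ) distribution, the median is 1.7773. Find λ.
λ = 0.3900

For X ~ Exponential(λ), the CDF is F(x) = 1 - e^(-λx).
The median m satisfies F(m) = 0.5:
1 - e^(-λm) = 0.5
e^(-λm) = 0.5
λm = ln(2)
m = ln(2) / λ

Given m = 1.7773:
λ = ln(2) / 1.7773 = 0.693147 / 1.7773 = 0.3900

Verification: ln(2) / 0.3900 = 1.7773 ✓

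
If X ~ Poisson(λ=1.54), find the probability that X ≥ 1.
0.785619

We have X ~ Poisson(λ=1.54).

For discrete distributions, P(X ≥ 1) = 1 - P(X ≤ 0).

P(X ≤ 0) = 0.214381
P(X ≥ 1) = 1 - 0.214381 = 0.785619

So there's approximately a 78.6% chance that X is at least 1.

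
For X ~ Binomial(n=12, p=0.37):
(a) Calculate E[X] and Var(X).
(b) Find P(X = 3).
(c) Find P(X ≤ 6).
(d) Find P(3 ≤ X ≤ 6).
(a) E[X] = 4.4400, Var(X) = 2.7972
(b) P(X = 3) = 0.174218
(c) P(X ≤ 6) = 0.889443
(d) P(3 ≤ X ≤ 6) = 0.768991

We have X ~ Binomial(n=12, p=0.37).

(a) Moments:
E[X] = 4.4400
Var(X) = 2.7972
σ = √Var(X) = 1.6725

(b) Point probability using PMF:
P(X = 3) = 0.174218

(c) Cumulative probability using CDF:
P(X ≤ 6) = F(6) = 0.889443

(d) Range probability:
P(3 ≤ X ≤ 6) = P(X ≤ 6) - P(X ≤ 2)
                   = F(6) - F(2)
                   = 0.889443 - 0.120452
                   = 0.768991

This means approximately 76.9% of outcomes fall in the interval [3, 6].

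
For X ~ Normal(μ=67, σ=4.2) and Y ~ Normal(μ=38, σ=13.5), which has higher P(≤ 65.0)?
Y has higher probability (P(Y ≤ 65.0) = 0.9772 > P(X ≤ 65.0) = 0.3170)

Compute P(≤ 65.0) for each distribution:

X ~ Normal(μ=67, σ=4.2):
P(X ≤ 65.0) = 0.3170

Y ~ Normal(μ=38, σ=13.5):
P(Y ≤ 65.0) = 0.9772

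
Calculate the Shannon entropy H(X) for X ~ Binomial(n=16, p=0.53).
2.1098 nats

We have X ~ Binomial(n=16, p=0.53).

The Shannon entropy measures the uncertainty or information content of the distribution.

For a Binomial distribution with n=16, p=0.53:
H(X) = 2.1098 nats

(In bits, this would be 3.0438 bits.)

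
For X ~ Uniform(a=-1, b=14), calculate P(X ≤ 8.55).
0.636667

We have X ~ Uniform(a=-1, b=14).

The CDF gives us P(X ≤ k).

Using the CDF:
P(X ≤ 8.55) = 0.636667

This means there's approximately a 63.7% chance that X is at most 8.55.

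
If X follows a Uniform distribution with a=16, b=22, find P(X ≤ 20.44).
0.740000

We have X ~ Uniform(a=16, b=22).

The CDF gives us P(X ≤ k).

Using the CDF:
P(X ≤ 20.44) = 0.740000

This means there's approximately a 74.0% chance that X is at most 20.44.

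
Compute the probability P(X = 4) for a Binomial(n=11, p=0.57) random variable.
0.094687

We have X ~ Binomial(n=11, p=0.57).

For a Binomial distribution, the PMF gives us the probability of each outcome.

Using the PMF formula:
P(X = 4) = 0.094687

Rounded to 4 decimal places: 0.0947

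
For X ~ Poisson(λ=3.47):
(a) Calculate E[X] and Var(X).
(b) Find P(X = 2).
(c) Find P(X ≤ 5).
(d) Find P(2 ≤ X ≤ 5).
(a) E[X] = 3.4700, Var(X) = 3.4700
(b) P(X = 2) = 0.187339
(c) P(X ≤ 5) = 0.861553
(d) P(2 ≤ X ≤ 5) = 0.722460

We have X ~ Poisson(λ=3.47).

(a) Moments:
E[X] = 3.4700
Var(X) = 3.4700
σ = √Var(X) = 1.8628

(b) Point probability using PMF:
P(X = 2) = 0.187339

(c) Cumulative probability using CDF:
P(X ≤ 5) = F(5) = 0.861553

(d) Range probability:
P(2 ≤ X ≤ 5) = P(X ≤ 5) - P(X ≤ 1)
                   = F(5) - F(1)
                   = 0.861553 - 0.139093
                   = 0.722460

This means approximately 72.2% of outcomes fall in the interval [2, 5].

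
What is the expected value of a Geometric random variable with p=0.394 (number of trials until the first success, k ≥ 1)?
2.5381

We have X ~ Geometric(p=0.394) (number of trials until the first success, k ≥ 1).

For a Geometric distribution with p=0.394 (number of trials until the first success, k ≥ 1):
E[X] = 2.5381

This is the expected (average) value of X.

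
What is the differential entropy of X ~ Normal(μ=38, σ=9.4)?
3.6596 nats

We have X ~ Normal(μ=38, σ=9.4).

The differential entropy measures the uncertainty or information content of the distribution.

For a Normal distribution with μ=38, σ=9.4:
h(X) = 3.6596 nats

(In bits, this would be 5.2798 bits.)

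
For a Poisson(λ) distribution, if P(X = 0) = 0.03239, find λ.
λ = 3.4299

For a Poisson(λ) distribution, the PMF at 0 is:
P(X = 0) = λ^0 e^(-λ) / 0! = e^(-λ)

Given P(X = 0) = 0.03239:
e^(-λ) = 0.03239
-λ = ln(0.03239)
λ = -ln(0.03239) = 3.4299

Verification: e^(-3.4299) = 0.03239 ✓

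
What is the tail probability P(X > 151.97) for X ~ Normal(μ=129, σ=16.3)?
0.079388

We have X ~ Normal(μ=129, σ=16.3).

P(X > 151.97) = 1 - P(X ≤ 151.97)
                = 1 - F(151.97)
                = 1 - 0.920612
                = 0.079388

So there's approximately a 7.9% chance that X exceeds 151.97.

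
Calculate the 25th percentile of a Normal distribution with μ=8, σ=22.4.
-7.1086

We have X ~ Normal(μ=8, σ=22.4).

We want to find x such that P(X ≤ x) = 0.25.

This is the 25th percentile, which means 25% of values fall below this point.

Using the inverse CDF (quantile function):
x = F⁻¹(0.25) = -7.1086

Verification: P(X ≤ -7.1086) = 0.25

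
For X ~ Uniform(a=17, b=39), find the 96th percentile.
38.1200

We have X ~ Uniform(a=17, b=39).

We want to find x such that P(X ≤ x) = 0.96.

This is the 96th percentile, which means 96% of values fall below this point.

Using the inverse CDF (quantile function):
x = F⁻¹(0.96) = 38.1200

Verification: P(X ≤ 38.1200) = 0.96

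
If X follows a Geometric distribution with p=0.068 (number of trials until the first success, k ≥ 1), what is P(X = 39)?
0.004681

We have X ~ Geometric(p=0.068) (number of trials until the first success, k ≥ 1).

For a Geometric distribution, the PMF gives us the probability of each outcome.

Using the PMF formula:
P(X = 39) = 0.004681

Rounded to 4 decimal places: 0.0047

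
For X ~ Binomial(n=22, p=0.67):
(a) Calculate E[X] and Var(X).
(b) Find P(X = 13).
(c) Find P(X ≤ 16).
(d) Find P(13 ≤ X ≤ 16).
(a) E[X] = 14.7400, Var(X) = 4.8642
(b) P(X = 13) = 0.126567
(c) P(X ≤ 16) = 0.784361
(d) P(13 ≤ X ≤ 16) = 0.629529

We have X ~ Binomial(n=22, p=0.67).

(a) Moments:
E[X] = 14.7400
Var(X) = 4.8642
σ = √Var(X) = 2.2055

(b) Point probability using PMF:
P(X = 13) = 0.126567

(c) Cumulative probability using CDF:
P(X ≤ 16) = F(16) = 0.784361

(d) Range probability:
P(13 ≤ X ≤ 16) = P(X ≤ 16) - P(X ≤ 12)
                   = F(16) - F(12)
                   = 0.784361 - 0.154832
                   = 0.629529

This means approximately 63.0% of outcomes fall in the interval [13, 16].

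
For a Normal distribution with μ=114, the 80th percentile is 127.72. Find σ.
σ = 16.3019

For X ~ Normal(μ, σ), the p-th percentile satisfies x = μ + z_p × σ,
where z_p = Φ⁻¹(p) is the standard normal quantile.

Step 1: z_{0.8} = Φ⁻¹(0.8) = 0.8416

Step 2: Solve for σ:
127.72 = 114 + 0.8416 × σ
σ = (127.72 - 114) / 0.8416
σ = 13.72 / 0.8416
σ = 16.3019

Verification: μ + z × σ = 114 + 0.8416 × 16.3019 = 127.72 ✓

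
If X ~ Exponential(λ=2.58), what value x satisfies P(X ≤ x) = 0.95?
1.1611

We have X ~ Exponential(λ=2.58).

We want to find x such that P(X ≤ x) = 0.95.

This is the 95th percentile, which means 95% of values fall below this point.

Using the inverse CDF (quantile function):
x = F⁻¹(0.95) = 1.1611

Verification: P(X ≤ 1.1611) = 0.95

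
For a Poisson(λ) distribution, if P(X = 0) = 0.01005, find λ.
λ = 4.6002

For a Poisson(λ) distribution, the PMF at 0 is:
P(X = 0) = λ^0 e^(-λ) / 0! = e^(-λ)

Given P(X = 0) = 0.01005:
e^(-λ) = 0.01005
-λ = ln(0.01005)
λ = -ln(0.01005) = 4.6002

Verification: e^(-4.6002) = 0.01005 ✓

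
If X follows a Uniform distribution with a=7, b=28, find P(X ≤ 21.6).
0.695238

We have X ~ Uniform(a=7, b=28).

The CDF gives us P(X ≤ k).

Using the CDF:
P(X ≤ 21.6) = 0.695238

This means there's approximately a 69.5% chance that X is at most 21.6.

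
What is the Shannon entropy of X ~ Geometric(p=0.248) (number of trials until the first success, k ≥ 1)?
2.2586 nats

We have X ~ Geometric(p=0.248) (number of trials until the first success, k ≥ 1).

The Shannon entropy measures the uncertainty or information content of the distribution.

For a Geometric distribution with p=0.248 (number of trials until the first success, k ≥ 1):
H(X) = 2.2586 nats

(In bits, this would be 3.2584 bits.)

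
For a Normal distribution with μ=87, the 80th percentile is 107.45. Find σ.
σ = 24.2983

For X ~ Normal(μ, σ), the p-th percentile satisfies x = μ + z_p × σ,
where z_p = Φ⁻¹(p) is the standard normal quantile.

Step 1: z_{0.8} = Φ⁻¹(0.8) = 0.8416

Step 2: Solve for σ:
107.45 = 87 + 0.8416 × σ
σ = (107.45 - 87) / 0.8416
σ = 20.45 / 0.8416
σ = 24.2983

Verification: μ + z × σ = 87 + 0.8416 × 24.2983 = 107.45 ✓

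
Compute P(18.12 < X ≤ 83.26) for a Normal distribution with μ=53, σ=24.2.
0.819679

We have X ~ Normal(μ=53, σ=24.2).

To find P(18.12 < X ≤ 83.26), we use:
P(18.12 < X ≤ 83.26) = P(X ≤ 83.26) - P(X ≤ 18.12)
                 = F(83.26) - F(18.12)
                 = 0.894426 - 0.074747
                 = 0.819679

So there's approximately a 82.0% chance that X falls in this range.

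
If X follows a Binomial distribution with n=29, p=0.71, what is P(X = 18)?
0.088730

We have X ~ Binomial(n=29, p=0.71).

For a Binomial distribution, the PMF gives us the probability of each outcome.

Using the PMF formula:
P(X = 18) = 0.088730

Rounded to 4 decimal places: 0.0887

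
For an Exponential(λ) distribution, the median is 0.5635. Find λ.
λ = 1.2301

For X ~ Exponential(λ), the CDF is F(x) = 1 - e^(-λx).
The median m satisfies F(m) = 0.5:
1 - e^(-λm) = 0.5
e^(-λm) = 0.5
λm = ln(2)
m = ln(2) / λ

Given m = 0.5635:
λ = ln(2) / 0.5635 = 0.693147 / 0.5635 = 1.2301

Verification: ln(2) / 1.2301 = 0.5635 ✓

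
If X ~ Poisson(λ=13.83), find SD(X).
3.7189

We have X ~ Poisson(λ=13.83).

For a Poisson distribution with λ=13.83:
σ = √Var(X) = 3.7189

The standard deviation is the square root of the variance.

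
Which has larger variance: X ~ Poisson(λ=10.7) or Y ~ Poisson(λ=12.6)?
Y has larger variance (12.6000 > 10.7000)

Compute the variance for each distribution:

X ~ Poisson(λ=10.7):
Var(X) = 10.7000

Y ~ Poisson(λ=12.6):
Var(Y) = 12.6000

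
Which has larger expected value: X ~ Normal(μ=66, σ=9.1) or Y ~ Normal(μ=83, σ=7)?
Y has larger mean (83.0000 > 66.0000)

Compute the expected value for each distribution:

X ~ Normal(μ=66, σ=9.1):
E[X] = 66.0000

Y ~ Normal(μ=83, σ=7):
E[Y] = 83.0000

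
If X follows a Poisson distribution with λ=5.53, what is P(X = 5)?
0.170921

We have X ~ Poisson(λ=5.53).

For a Poisson distribution, the PMF gives us the probability of each outcome.

Using the PMF formula:
P(X = 5) = 0.170921

Rounded to 4 decimal places: 0.1709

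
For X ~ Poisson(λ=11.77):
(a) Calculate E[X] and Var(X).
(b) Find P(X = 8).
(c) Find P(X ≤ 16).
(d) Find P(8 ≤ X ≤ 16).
(a) E[X] = 11.7700, Var(X) = 11.7700
(b) P(X = 8) = 0.070639
(c) P(X ≤ 16) = 0.910718
(d) P(8 ≤ X ≤ 16) = 0.810674

We have X ~ Poisson(λ=11.77).

(a) Moments:
E[X] = 11.7700
Var(X) = 11.7700
σ = √Var(X) = 3.4307

(b) Point probability using PMF:
P(X = 8) = 0.070639

(c) Cumulative probability using CDF:
P(X ≤ 16) = F(16) = 0.910718

(d) Range probability:
P(8 ≤ X ≤ 16) = P(X ≤ 16) - P(X ≤ 7)
                   = F(16) - F(7)
                   = 0.910718 - 0.100044
                   = 0.810674

This means approximately 81.1% of outcomes fall in the interval [8, 16].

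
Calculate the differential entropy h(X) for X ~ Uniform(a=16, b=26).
2.3026 nats

We have X ~ Uniform(a=16, b=26).

The differential entropy measures the uncertainty or information content of the distribution.

For a Uniform distribution with a=16, b=26:
h(X) = 2.3026 nats

(In bits, this would be 3.3219 bits.)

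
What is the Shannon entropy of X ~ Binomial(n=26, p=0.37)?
2.3187 nats

We have X ~ Binomial(n=26, p=0.37).

The Shannon entropy measures the uncertainty or information content of the distribution.

For a Binomial distribution with n=26, p=0.37:
H(X) = 2.3187 nats

(In bits, this would be 3.3452 bits.)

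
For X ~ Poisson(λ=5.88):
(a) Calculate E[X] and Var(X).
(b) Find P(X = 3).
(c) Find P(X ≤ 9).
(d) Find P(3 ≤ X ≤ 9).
(a) E[X] = 5.8800, Var(X) = 5.8800
(b) P(X = 3) = 0.094695
(c) P(X ≤ 9) = 0.924089
(d) P(3 ≤ X ≤ 9) = 0.856547

We have X ~ Poisson(λ=5.88).

(a) Moments:
E[X] = 5.8800
Var(X) = 5.8800
σ = √Var(X) = 2.4249

(b) Point probability using PMF:
P(X = 3) = 0.094695

(c) Cumulative probability using CDF:
P(X ≤ 9) = F(9) = 0.924089

(d) Range probability:
P(3 ≤ X ≤ 9) = P(X ≤ 9) - P(X ≤ 2)
                   = F(9) - F(2)
                   = 0.924089 - 0.067542
                   = 0.856547

This means approximately 85.7% of outcomes fall in the interval [3, 9].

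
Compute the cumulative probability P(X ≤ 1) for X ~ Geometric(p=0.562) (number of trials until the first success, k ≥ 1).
0.562000

We have X ~ Geometric(p=0.562) (number of trials until the first success, k ≥ 1).

The CDF gives us P(X ≤ k).

Using the CDF:
P(X ≤ 1) = 0.562000

This means there's approximately a 56.2% chance that X is at most 1.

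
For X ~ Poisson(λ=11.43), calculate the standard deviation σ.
3.3808

We have X ~ Poisson(λ=11.43).

For a Poisson distribution with λ=11.43:
σ = √Var(X) = 3.3808

The standard deviation is the square root of the variance.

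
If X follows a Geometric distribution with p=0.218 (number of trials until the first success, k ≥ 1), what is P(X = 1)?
0.218000

We have X ~ Geometric(p=0.218) (number of trials until the first success, k ≥ 1).

For a Geometric distribution, the PMF gives us the probability of each outcome.

Using the PMF formula:
P(X = 1) = 0.218000

Rounded to 4 decimal places: 0.2180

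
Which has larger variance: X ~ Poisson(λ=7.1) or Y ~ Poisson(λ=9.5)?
Y has larger variance (9.5000 > 7.1000)

Compute the variance for each distribution:

X ~ Poisson(λ=7.1):
Var(X) = 7.1000

Y ~ Poisson(λ=9.5):
Var(Y) = 9.5000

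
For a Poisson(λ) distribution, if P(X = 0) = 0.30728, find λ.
λ = 1.1800

For a Poisson(λ) distribution, the PMF at 0 is:
P(X = 0) = λ^0 e^(-λ) / 0! = e^(-λ)

Given P(X = 0) = 0.30728:
e^(-λ) = 0.30728
-λ = ln(0.30728)
λ = -ln(0.30728) = 1.1800

Verification: e^(-1.1800) = 0.30728 ✓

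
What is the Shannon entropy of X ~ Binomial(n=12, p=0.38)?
1.9356 nats

We have X ~ Binomial(n=12, p=0.38).

The Shannon entropy measures the uncertainty or information content of the distribution.

For a Binomial distribution with n=12, p=0.38:
H(X) = 1.9356 nats

(In bits, this would be 2.7925 bits.)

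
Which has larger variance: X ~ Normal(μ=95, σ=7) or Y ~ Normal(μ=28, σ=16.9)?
Y has larger variance (285.6100 > 49.0000)

Compute the variance for each distribution:

X ~ Normal(μ=95, σ=7):
Var(X) = 49.0000

Y ~ Normal(μ=28, σ=16.9):
Var(Y) = 285.6100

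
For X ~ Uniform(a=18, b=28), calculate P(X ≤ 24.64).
0.664000

We have X ~ Uniform(a=18, b=28).

The CDF gives us P(X ≤ k).

Using the CDF:
P(X ≤ 24.64) = 0.664000

This means there's approximately a 66.4% chance that X is at most 24.64.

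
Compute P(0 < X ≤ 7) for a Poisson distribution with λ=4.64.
0.891778

We have X ~ Poisson(λ=4.64).

To find P(0 < X ≤ 7), we use:
P(0 < X ≤ 7) = P(X ≤ 7) - P(X ≤ 0)
                 = F(7) - F(0)
                 = 0.901436 - 0.009658
                 = 0.891778

So there's approximately a 89.2% chance that X falls in this range.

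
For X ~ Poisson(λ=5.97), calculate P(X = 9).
0.067806

We have X ~ Poisson(λ=5.97).

For a Poisson distribution, the PMF gives us the probability of each outcome.

Using the PMF formula:
P(X = 9) = 0.067806

Rounded to 4 decimal places: 0.0678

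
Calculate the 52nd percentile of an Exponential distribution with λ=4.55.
0.1613

We have X ~ Exponential(λ=4.55).

We want to find x such that P(X ≤ x) = 0.52.

This is the 52nd percentile, which means 52% of values fall below this point.

Using the inverse CDF (quantile function):
x = F⁻¹(0.52) = 0.1613

Verification: P(X ≤ 0.1613) = 0.52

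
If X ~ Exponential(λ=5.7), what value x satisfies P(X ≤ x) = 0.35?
0.0756

We have X ~ Exponential(λ=5.7).

We want to find x such that P(X ≤ x) = 0.35.

This is the 35th percentile, which means 35% of values fall below this point.

Using the inverse CDF (quantile function):
x = F⁻¹(0.35) = 0.0756

Verification: P(X ≤ 0.0756) = 0.35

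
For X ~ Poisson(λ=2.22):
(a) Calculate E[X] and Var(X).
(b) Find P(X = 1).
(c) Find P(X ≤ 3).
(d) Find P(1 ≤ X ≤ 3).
(a) E[X] = 2.2200, Var(X) = 2.2200
(b) P(X = 1) = 0.241112
(c) P(X ≤ 3) = 0.815405
(d) P(1 ≤ X ≤ 3) = 0.706796

We have X ~ Poisson(λ=2.22).

(a) Moments:
E[X] = 2.2200
Var(X) = 2.2200
σ = √Var(X) = 1.4900

(b) Point probability using PMF:
P(X = 1) = 0.241112

(c) Cumulative probability using CDF:
P(X ≤ 3) = F(3) = 0.815405

(d) Range probability:
P(1 ≤ X ≤ 3) = P(X ≤ 3) - P(X ≤ 0)
                   = F(3) - F(0)
                   = 0.815405 - 0.108609
                   = 0.706796

This means approximately 70.7% of outcomes fall in the interval [1, 3].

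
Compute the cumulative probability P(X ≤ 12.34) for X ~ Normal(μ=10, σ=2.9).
0.790137

We have X ~ Normal(μ=10, σ=2.9).

The CDF gives us P(X ≤ k).

Using the CDF:
P(X ≤ 12.34) = 0.790137

This means there's approximately a 79.0% chance that X is at most 12.34.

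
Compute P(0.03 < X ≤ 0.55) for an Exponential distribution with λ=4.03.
0.777133

We have X ~ Exponential(λ=4.03).

To find P(0.03 < X ≤ 0.55), we use:
P(0.03 < X ≤ 0.55) = P(X ≤ 0.55) - P(X ≤ 0.03)
                 = F(0.55) - F(0.03)
                 = 0.891010 - 0.113877
                 = 0.777133

So there's approximately a 77.7% chance that X falls in this range.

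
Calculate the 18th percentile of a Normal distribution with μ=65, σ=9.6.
56.2125

We have X ~ Normal(μ=65, σ=9.6).

We want to find x such that P(X ≤ x) = 0.18.

This is the 18th percentile, which means 18% of values fall below this point.

Using the inverse CDF (quantile function):
x = F⁻¹(0.18) = 56.2125

Verification: P(X ≤ 56.2125) = 0.18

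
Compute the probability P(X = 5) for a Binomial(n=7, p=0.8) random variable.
0.275251

We have X ~ Binomial(n=7, p=0.8).

For a Binomial distribution, the PMF gives us the probability of each outcome.

Using the PMF formula:
P(X = 5) = 0.275251

Rounded to 4 decimal places: 0.2753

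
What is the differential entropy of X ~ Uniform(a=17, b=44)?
3.2958 nats

We have X ~ Uniform(a=17, b=44).

The differential entropy measures the uncertainty or information content of the distribution.

For a Uniform distribution with a=17, b=44:
h(X) = 3.2958 nats

(In bits, this would be 4.7549 bits.)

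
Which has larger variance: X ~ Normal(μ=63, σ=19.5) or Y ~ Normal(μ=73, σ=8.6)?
X has larger variance (380.2500 > 73.9600)

Compute the variance for each distribution:

X ~ Normal(μ=63, σ=19.5):
Var(X) = 380.2500

Y ~ Normal(μ=73, σ=8.6):
Var(Y) = 73.9600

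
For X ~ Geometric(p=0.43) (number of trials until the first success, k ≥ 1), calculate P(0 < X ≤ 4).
0.894440

We have X ~ Geometric(p=0.43) (number of trials until the first success, k ≥ 1).

To find P(0 < X ≤ 4), we use:
P(0 < X ≤ 4) = P(X ≤ 4) - P(X ≤ 0)
                 = F(4) - F(0)
                 = 0.894440 - 0.000000
                 = 0.894440

So there's approximately a 89.4% chance that X falls in this range.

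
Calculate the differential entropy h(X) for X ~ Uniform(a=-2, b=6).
2.0794 nats

We have X ~ Uniform(a=-2, b=6).

The differential entropy measures the uncertainty or information content of the distribution.

For a Uniform distribution with a=-2, b=6:
h(X) = 2.0794 nats

(In bits, this would be 3.0000 bits.)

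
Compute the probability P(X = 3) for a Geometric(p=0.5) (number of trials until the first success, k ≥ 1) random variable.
0.125000

We have X ~ Geometric(p=0.5) (number of trials until the first success, k ≥ 1).

For a Geometric distribution, the PMF gives us the probability of each outcome.

Using the PMF formula:
P(X = 3) = 0.125000

Rounded to 4 decimal places: 0.1250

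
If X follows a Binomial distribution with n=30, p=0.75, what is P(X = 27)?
0.026853

We have X ~ Binomial(n=30, p=0.75).

For a Binomial distribution, the PMF gives us the probability of each outcome.

Using the PMF formula:
P(X = 27) = 0.026853

Rounded to 4 decimal places: 0.0269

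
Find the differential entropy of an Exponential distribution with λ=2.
0.3069 nats

We have X ~ Exponential(λ=2).

The differential entropy measures the uncertainty or information content of the distribution.

For an Exponential distribution with λ=2:
h(X) = 0.3069 nats

(In bits, this would be 0.4427 bits.)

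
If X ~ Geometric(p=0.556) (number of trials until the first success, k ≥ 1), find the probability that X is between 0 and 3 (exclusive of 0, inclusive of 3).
0.912472

We have X ~ Geometric(p=0.556) (number of trials until the first success, k ≥ 1).

To find P(0 < X ≤ 3), we use:
P(0 < X ≤ 3) = P(X ≤ 3) - P(X ≤ 0)
                 = F(3) - F(0)
                 = 0.912472 - 0.000000
                 = 0.912472

So there's approximately a 91.2% chance that X falls in this range.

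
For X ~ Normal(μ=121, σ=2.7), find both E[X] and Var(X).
E[X] = 121.0000, Var(X) = 7.2900

We have X ~ Normal(μ=121, σ=2.7).

For a Normal distribution with μ=121, σ=2.7:

Expected value:
E[X] = 121.0000

Variance:
Var(X) = 7.2900

Standard deviation:
σ = √Var(X) = 2.7000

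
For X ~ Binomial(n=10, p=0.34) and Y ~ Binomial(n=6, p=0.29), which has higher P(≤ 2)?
Y has higher probability (P(Y ≤ 2) = 0.7626 > P(X ≤ 2) = 0.2838)

Compute P(≤ 2) for each distribution:

X ~ Binomial(n=10, p=0.34):
P(X ≤ 2) = 0.2838

Y ~ Binomial(n=6, p=0.29):
P(Y ≤ 2) = 0.7626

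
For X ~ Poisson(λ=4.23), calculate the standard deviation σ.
2.0567

We have X ~ Poisson(λ=4.23).

For a Poisson distribution with λ=4.23:
σ = √Var(X) = 2.0567

The standard deviation is the square root of the variance.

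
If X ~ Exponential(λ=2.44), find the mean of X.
0.4098

We have X ~ Exponential(λ=2.44).

For an Exponential distribution with λ=2.44:
E[X] = 0.4098

This is the expected (average) value of X.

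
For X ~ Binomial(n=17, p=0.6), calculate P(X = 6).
0.024219

We have X ~ Binomial(n=17, p=0.6).

For a Binomial distribution, the PMF gives us the probability of each outcome.

Using the PMF formula:
P(X = 6) = 0.024219

Rounded to 4 decimal places: 0.0242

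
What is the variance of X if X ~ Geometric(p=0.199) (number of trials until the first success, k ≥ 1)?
20.2268

We have X ~ Geometric(p=0.199) (number of trials until the first success, k ≥ 1).

For a Geometric distribution with p=0.199 (number of trials until the first success, k ≥ 1):
Var(X) = 20.2268

The variance measures the spread of the distribution around the mean.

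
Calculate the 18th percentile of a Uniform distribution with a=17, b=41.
21.3200

We have X ~ Uniform(a=17, b=41).

We want to find x such that P(X ≤ x) = 0.18.

This is the 18th percentile, which means 18% of values fall below this point.

Using the inverse CDF (quantile function):
x = F⁻¹(0.18) = 21.3200

Verification: P(X ≤ 21.3200) = 0.18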